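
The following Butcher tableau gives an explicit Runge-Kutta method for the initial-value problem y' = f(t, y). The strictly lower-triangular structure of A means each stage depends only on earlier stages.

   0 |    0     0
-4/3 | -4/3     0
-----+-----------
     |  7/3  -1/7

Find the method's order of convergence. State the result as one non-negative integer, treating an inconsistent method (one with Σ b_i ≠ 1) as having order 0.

0

b = (7/3, -1/7)
c = (0, -4/3)
Σ b_i: 7/3·1 + (-1/7)·1 = 46/21 ≠ 1 ⇒ order 0.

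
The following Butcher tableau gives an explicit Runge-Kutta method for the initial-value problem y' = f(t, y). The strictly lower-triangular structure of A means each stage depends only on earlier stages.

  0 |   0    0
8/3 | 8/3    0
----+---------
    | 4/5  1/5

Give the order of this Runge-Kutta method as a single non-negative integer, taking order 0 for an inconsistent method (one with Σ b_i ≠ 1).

1

b = (4/5, 1/5)
c = (0, 8/3)
Σ b_i: 4/5·1 + 1/5·1 = 1 ✓
b·c: 1/5·8/3 = 8/15 ≠ 1/2 ⇒ order 1.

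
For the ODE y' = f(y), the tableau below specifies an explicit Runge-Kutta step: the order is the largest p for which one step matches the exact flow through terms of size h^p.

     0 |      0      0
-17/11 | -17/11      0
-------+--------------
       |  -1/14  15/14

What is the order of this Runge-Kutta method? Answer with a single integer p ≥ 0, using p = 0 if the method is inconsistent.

1

b = (-1/14, 15/14)
c = (0, -17/11)
Σ b_i: (-1/14)·1 + 15/14·1 = 1 ✓
b·c: 15/14·(-17/11) = -255/154 ≠ 1/2 ⇒ order 1.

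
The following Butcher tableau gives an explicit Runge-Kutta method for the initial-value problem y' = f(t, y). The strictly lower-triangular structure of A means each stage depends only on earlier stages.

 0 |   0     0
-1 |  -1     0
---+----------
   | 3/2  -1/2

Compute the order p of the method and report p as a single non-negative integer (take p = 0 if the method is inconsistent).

2

b = (3/2, -1/2)
c = (0, -1)
Σ b_i: 3/2·1 + (-1/2)·1 = 1 ✓
b·c: (-1/2)·(-1) = 1/2 ✓; 2 stages ⇒ order 2.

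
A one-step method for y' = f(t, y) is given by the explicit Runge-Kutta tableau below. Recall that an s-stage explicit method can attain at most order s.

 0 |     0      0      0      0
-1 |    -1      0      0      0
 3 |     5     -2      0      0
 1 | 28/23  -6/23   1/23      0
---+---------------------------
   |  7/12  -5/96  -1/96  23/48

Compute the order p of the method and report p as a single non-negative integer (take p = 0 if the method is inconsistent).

4

b = (7/12, -5/96, -1/96, 23/48)
c = (0, -1, 3, 1)
Ac = (0, 0, 2, 9/23)
Σ b_i: 7/12·1 + (-5/96)·1 + (-1/96)·1 + 23/48·1 = 1 ✓
b·c: (-5/96)·(-1) + (-1/96)·3 + 23/48·1 = 1/2 ✓
b·c²: (-5/96)·1 + (-1/96)·9 + 23/48·1 = 1/3 ✓
b·Ac: (-1/96)·2 + 23/48·9/23 = 1/6 ✓
b·c³: (-5/96)·(-1) + (-1/96)·27 + 23/48·1 = 1/4 ✓
b·(c∘Ac): (-1/96)·6 + 23/48·9/23 = 1/8 ✓
b·Ac²: (-1/96)·(-2) + 23/48·3/23 = 1/12 ✓
b·A²c: 23/48·2/23 = 1/24 ✓; 4 stages ⇒ order 4.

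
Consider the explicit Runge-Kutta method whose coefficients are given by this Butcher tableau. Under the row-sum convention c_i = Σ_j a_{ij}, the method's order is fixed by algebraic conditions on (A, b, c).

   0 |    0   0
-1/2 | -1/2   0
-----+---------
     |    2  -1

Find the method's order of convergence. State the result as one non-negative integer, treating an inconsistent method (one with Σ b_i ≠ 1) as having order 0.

2

b = (2, -1)
c = (0, -1/2)
Σ b_i: 2·1 + (-1)·1 = 1 ✓
b·c: (-1)·(-1/2) = 1/2 ✓; 2 stages ⇒ order 2.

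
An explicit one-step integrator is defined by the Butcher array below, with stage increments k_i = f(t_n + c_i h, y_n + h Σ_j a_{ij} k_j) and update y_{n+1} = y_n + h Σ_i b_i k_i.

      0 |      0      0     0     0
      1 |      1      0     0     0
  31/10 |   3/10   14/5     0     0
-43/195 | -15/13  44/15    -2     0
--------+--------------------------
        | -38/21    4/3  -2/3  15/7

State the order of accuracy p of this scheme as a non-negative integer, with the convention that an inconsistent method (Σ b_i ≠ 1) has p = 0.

b = (-38/21, 4/3, -2/3, 15/7)
c = (0, 1, 31/10, -43/195)
Ac = (0, 0, 14/5, -49/15)
Σ b_i: (-38/21)·1 + 4/3·1 + (-2/3)·1 + 15/7·1 = 1 ✓
b·c: 4/3·1 + (-2/3)·31/10 + 15/7·(-43/195) = -1646/1365 ≠ 1/2 ⇒ order 1.

1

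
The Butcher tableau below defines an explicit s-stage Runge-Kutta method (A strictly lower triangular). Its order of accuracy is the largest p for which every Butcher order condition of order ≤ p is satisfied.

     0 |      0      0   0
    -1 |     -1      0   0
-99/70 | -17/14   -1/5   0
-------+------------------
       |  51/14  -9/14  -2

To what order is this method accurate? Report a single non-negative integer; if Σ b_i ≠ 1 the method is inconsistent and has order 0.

b = (51/14, -9/14, -2)
c = (0, -1, -99/70)
Ac = (0, 0, 1/5)
Σ b_i: 51/14·1 + (-9/14)·1 + (-2)·1 = 1 ✓
b·c: (-9/14)·(-1) + (-2)·(-99/70) = 243/70 ≠ 1/2 ⇒ order 1.

1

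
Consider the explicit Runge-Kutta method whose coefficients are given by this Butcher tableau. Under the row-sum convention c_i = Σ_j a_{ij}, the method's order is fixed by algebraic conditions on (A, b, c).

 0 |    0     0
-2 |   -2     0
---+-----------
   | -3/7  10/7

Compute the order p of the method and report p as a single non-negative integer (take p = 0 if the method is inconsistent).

b = (-3/7, 10/7)
c = (0, -2)
Σ b_i: (-3/7)·1 + 10/7·1 = 1 ✓
b·c: 10/7·(-2) = -20/7 ≠ 1/2 ⇒ order 1.

1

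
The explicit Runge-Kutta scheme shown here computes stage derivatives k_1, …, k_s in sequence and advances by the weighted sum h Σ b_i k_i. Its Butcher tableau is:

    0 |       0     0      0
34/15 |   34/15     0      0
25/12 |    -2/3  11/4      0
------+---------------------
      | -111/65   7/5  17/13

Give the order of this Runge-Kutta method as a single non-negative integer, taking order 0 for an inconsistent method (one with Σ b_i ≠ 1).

b = (-111/65, 7/5, 17/13)
c = (0, 34/15, 25/12)
Ac = (0, 0, 187/30)
Σ b_i: (-111/65)·1 + 7/5·1 + 17/13·1 = 1 ✓
b·c: 7/5·34/15 + 17/13·25/12 = 7667/1300 ≠ 1/2 ⇒ order 1.

1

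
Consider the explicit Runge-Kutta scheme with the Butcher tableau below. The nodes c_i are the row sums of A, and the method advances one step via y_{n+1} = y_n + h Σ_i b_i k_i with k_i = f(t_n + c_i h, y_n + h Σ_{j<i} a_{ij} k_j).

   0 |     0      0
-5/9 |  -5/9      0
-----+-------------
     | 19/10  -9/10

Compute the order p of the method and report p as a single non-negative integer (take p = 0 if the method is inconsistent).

b = (19/10, -9/10)
c = (0, -5/9)
Σ b_i: 19/10·1 + (-9/10)·1 = 1 ✓
b·c: (-9/10)·(-5/9) = 1/2 ✓; 2 stages ⇒ order 2.

2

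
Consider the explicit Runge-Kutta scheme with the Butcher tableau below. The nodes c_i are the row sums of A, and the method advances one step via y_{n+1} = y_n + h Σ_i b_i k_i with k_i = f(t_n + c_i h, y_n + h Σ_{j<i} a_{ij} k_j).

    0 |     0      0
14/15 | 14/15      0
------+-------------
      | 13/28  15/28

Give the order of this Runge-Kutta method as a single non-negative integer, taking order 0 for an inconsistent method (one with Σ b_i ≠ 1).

b = (13/28, 15/28)
c = (0, 14/15)
Σ b_i: 13/28·1 + 15/28·1 = 1 ✓
b·c: 15/28·14/15 = 1/2 ✓; 2 stages ⇒ order 2.

2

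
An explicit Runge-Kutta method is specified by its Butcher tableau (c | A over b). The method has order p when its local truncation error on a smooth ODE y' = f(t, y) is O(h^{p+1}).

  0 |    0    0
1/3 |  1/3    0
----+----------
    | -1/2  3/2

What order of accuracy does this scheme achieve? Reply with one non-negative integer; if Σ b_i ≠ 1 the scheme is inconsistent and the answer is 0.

2

b = (-1/2, 3/2)
c = (0, 1/3)
Σ b_i: (-1/2)·1 + 3/2·1 = 1 ✓
b·c: 3/2·1/3 = 1/2 ✓; 2 stages ⇒ order 2.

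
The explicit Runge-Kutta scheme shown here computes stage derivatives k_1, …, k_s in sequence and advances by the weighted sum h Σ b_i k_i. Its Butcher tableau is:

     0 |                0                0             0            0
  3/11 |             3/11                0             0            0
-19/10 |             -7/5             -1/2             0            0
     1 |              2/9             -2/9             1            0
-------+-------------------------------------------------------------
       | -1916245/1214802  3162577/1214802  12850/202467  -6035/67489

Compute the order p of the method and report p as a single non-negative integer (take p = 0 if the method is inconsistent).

b = (-1916245/1214802, 3162577/1214802, 12850/202467, -6035/67489)
c = (0, 3/11, -19/10, 1)
Ac = (0, 0, -3/22, -647/330)
Σ b_i: (-1916245/1214802)·1 + 3162577/1214802·1 + 12850/202467·1 + (-6035/67489)·1 = 1 ✓
b·c: 3162577/1214802·3/11 + 12850/202467·(-19/10) + (-6035/67489)·1 = 1/2 ✓
b·c²: 3162577/1214802·9/121 + 12850/202467·361/100 + (-6035/67489)·1 = 1/3 ✓
b·Ac: 12850/202467·(-3/22) + (-6035/67489)·(-647/330) = 1/6 ✓
b·c³: 3162577/1214802·27/1331 + 12850/202467·(-6859/1000) + (-6035/67489)·1 = -21021163/44542740 ≠ 1/4 ⇒ order 3.
b·(c∘Ac): 12850/202467·57/220 + (-6035/67489)·(-647/330) = 427087/2227137 ≠ 1/8
b·Ac²: 12850/202467·(-9/242) + (-6035/67489)·43481/12100 = -4806097/14847580 ≠ 1/12
b·A²c: (-6035/67489)·(-3/22) = 18105/1484758 ≠ 1/24

3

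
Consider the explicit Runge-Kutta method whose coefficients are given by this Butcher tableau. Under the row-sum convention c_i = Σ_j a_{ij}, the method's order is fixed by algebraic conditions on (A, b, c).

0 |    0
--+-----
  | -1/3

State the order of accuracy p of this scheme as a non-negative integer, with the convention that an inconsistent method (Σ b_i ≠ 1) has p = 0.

0

b = (-1/3)
c = (0)
Σ b_i: (-1/3)·1 = -1/3 ≠ 1 ⇒ order 0.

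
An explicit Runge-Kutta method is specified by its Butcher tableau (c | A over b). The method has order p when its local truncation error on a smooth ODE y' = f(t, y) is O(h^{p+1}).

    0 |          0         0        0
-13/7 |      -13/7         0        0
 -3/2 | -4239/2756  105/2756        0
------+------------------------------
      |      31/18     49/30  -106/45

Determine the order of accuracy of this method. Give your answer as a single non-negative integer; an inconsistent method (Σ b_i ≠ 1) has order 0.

b = (31/18, 49/30, -106/45)
c = (0, -13/7, -3/2)
Ac = (0, 0, -15/212)
Σ b_i: 31/18·1 + 49/30·1 + (-106/45)·1 = 1 ✓
b·c: 49/30·(-13/7) + (-106/45)·(-3/2) = 1/2 ✓
b·c²: 49/30·169/49 + (-106/45)·9/4 = 1/3 ✓
b·Ac: (-106/45)·(-15/212) = 1/6 ✓; 3 stages ⇒ order 3.

3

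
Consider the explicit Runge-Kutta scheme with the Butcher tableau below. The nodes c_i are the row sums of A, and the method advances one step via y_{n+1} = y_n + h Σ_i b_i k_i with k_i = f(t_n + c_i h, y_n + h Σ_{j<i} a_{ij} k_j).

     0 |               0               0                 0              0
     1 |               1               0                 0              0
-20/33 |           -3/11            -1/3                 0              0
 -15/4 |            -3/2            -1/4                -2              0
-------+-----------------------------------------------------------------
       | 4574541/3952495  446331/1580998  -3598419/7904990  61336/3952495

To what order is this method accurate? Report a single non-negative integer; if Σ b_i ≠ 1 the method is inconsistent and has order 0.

3

b = (4574541/3952495, 446331/1580998, -3598419/7904990, 61336/3952495)
c = (0, 1, -20/33, -15/4)
Ac = (0, 0, -1/3, 127/132)
Σ b_i: 4574541/3952495·1 + 446331/1580998·1 + (-3598419/7904990)·1 + 61336/3952495·1 = 1 ✓
b·c: 446331/1580998·1 + (-3598419/7904990)·(-20/33) + 61336/3952495·(-15/4) = 1/2 ✓
b·c²: 446331/1580998·1 + (-3598419/7904990)·400/1089 + 61336/3952495·225/16 = 1/3 ✓
b·Ac: (-3598419/7904990)·(-1/3) + 61336/3952495·127/132 = 1/6 ✓
b·c³: 446331/1580998·1 + (-3598419/7904990)·(-8000/35937) + 61336/3952495·(-3375/64) = -272156999/626075208 ≠ 1/4 ⇒ order 3.
b·(c∘Ac): (-3598419/7904990)·20/99 + 61336/3952495·(-635/176) = -701729/4742994 ≠ 1/8
b·Ac²: (-3598419/7904990)·(-1/3) + 61336/3952495·(-4289/4356) = 21358019/156518802 ≠ 1/12
b·A²c: 61336/3952495·2/3 = 122672/11857485 ≠ 1/24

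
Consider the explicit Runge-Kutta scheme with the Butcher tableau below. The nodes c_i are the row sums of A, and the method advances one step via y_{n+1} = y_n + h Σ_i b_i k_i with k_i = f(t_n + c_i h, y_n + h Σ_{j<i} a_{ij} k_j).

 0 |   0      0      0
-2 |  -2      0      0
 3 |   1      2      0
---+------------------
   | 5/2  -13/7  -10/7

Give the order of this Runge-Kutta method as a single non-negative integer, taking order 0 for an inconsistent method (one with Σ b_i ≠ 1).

b = (5/2, -13/7, -10/7)
c = (0, -2, 3)
Ac = (0, 0, -4)
Σ b_i: 5/2·1 + (-13/7)·1 + (-10/7)·1 = -11/14 ≠ 1 ⇒ order 0.

0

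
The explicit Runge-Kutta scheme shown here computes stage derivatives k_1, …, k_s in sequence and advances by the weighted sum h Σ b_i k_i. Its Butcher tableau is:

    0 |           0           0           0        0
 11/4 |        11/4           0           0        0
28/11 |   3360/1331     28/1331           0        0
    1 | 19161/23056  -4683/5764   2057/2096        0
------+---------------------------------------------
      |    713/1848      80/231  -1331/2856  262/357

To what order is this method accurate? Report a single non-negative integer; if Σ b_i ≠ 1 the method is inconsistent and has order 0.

4

b = (713/1848, 80/231, -1331/2856, 262/357)
c = (0, 11/4, 28/11, 1)
Ac = (0, 0, 7/121, 553/2096)
Σ b_i: 713/1848·1 + 80/231·1 + (-1331/2856)·1 + 262/357·1 = 1 ✓
b·c: 80/231·11/4 + (-1331/2856)·28/11 + 262/357·1 = 1/2 ✓
b·c²: 80/231·121/16 + (-1331/2856)·784/121 + 262/357·1 = 1/3 ✓
b·Ac: (-1331/2856)·7/121 + 262/357·553/2096 = 1/6 ✓
b·c³: 80/231·1331/64 + (-1331/2856)·21952/1331 + 262/357·1 = 1/4 ✓
b·(c∘Ac): (-1331/2856)·196/1331 + 262/357·553/2096 = 1/8 ✓
b·Ac²: (-1331/2856)·7/44 + 262/357·1799/8384 = 1/12 ✓
b·A²c: 262/357·119/2096 = 1/24 ✓; 4 stages ⇒ order 4.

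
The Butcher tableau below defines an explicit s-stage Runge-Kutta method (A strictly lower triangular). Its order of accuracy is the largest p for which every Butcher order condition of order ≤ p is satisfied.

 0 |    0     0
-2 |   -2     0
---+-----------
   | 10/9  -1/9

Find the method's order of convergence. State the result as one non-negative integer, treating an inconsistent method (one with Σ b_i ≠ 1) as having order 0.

b = (10/9, -1/9)
c = (0, -2)
Σ b_i: 10/9·1 + (-1/9)·1 = 1 ✓
b·c: (-1/9)·(-2) = 2/9 ≠ 1/2 ⇒ order 1.

1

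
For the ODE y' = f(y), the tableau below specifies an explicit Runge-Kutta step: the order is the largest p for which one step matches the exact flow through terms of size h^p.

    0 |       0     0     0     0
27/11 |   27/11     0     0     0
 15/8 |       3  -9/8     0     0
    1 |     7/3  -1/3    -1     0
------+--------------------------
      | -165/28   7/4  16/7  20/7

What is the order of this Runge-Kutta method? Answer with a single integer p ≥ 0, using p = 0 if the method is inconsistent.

b = (-165/28, 7/4, 16/7, 20/7)
c = (0, 27/11, 15/8, 1)
Ac = (0, 0, -243/88, -237/88)
Σ b_i: (-165/28)·1 + 7/4·1 + 16/7·1 + 20/7·1 = 1 ✓
b·c: 7/4·27/11 + 16/7·15/8 + 20/7·1 = 3523/308 ≠ 1/2 ⇒ order 1.

1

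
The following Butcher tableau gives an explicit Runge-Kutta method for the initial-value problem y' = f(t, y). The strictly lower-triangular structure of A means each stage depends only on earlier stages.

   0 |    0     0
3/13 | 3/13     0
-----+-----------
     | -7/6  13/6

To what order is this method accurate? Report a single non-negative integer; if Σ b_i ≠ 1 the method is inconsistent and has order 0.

b = (-7/6, 13/6)
c = (0, 3/13)
Σ b_i: (-7/6)·1 + 13/6·1 = 1 ✓
b·c: 13/6·3/13 = 1/2 ✓; 2 stages ⇒ order 2.

2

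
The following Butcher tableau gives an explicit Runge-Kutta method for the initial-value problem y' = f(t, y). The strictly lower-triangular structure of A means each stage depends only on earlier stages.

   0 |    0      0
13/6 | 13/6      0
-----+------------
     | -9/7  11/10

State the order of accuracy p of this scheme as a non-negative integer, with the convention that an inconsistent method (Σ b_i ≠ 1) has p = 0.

b = (-9/7, 11/10)
c = (0, 13/6)
Σ b_i: (-9/7)·1 + 11/10·1 = -13/70 ≠ 1 ⇒ order 0.

0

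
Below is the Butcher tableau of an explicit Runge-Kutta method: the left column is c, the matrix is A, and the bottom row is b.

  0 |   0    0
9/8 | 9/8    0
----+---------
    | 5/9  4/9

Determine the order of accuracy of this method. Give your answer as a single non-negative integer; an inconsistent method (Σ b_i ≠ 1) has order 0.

2

b = (5/9, 4/9)
c = (0, 9/8)
Σ b_i: 5/9·1 + 4/9·1 = 1 ✓
b·c: 4/9·9/8 = 1/2 ✓; 2 stages ⇒ order 2.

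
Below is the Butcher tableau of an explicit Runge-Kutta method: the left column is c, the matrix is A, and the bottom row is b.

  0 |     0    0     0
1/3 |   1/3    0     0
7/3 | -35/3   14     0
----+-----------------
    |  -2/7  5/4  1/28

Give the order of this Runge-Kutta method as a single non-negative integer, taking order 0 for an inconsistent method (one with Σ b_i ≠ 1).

b = (-2/7, 5/4, 1/28)
c = (0, 1/3, 7/3)
Ac = (0, 0, 14/3)
Σ b_i: (-2/7)·1 + 5/4·1 + 1/28·1 = 1 ✓
b·c: 5/4·1/3 + 1/28·7/3 = 1/2 ✓
b·c²: 5/4·1/9 + 1/28·49/9 = 1/3 ✓
b·Ac: 1/28·14/3 = 1/6 ✓; 3 stages ⇒ order 3.

3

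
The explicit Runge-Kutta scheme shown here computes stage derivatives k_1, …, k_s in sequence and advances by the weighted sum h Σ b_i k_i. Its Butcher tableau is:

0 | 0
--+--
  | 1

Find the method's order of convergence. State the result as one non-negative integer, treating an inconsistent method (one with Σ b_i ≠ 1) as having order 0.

b = (1)
c = (0)
Σ b_i: 1·1 = 1 ✓; 1 stage ⇒ order 1.

1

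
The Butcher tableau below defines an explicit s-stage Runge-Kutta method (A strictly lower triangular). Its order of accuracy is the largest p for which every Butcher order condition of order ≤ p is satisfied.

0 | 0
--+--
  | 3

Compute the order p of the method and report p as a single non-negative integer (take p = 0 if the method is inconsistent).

b = (3)
c = (0)
Σ b_i: 3·1 = 3 ≠ 1 ⇒ order 0.

0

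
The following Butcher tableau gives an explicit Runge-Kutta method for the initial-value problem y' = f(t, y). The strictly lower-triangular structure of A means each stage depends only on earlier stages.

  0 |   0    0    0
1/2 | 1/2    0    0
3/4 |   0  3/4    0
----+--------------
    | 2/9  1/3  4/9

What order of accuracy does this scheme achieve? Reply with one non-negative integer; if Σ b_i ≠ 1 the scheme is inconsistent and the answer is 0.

3

b = (2/9, 1/3, 4/9)
c = (0, 1/2, 3/4)
Ac = (0, 0, 3/8)
Σ b_i: 2/9·1 + 1/3·1 + 4/9·1 = 1 ✓
b·c: 1/3·1/2 + 4/9·3/4 = 1/2 ✓
b·c²: 1/3·1/4 + 4/9·9/16 = 1/3 ✓
b·Ac: 4/9·3/8 = 1/6 ✓; 3 stages ⇒ order 3.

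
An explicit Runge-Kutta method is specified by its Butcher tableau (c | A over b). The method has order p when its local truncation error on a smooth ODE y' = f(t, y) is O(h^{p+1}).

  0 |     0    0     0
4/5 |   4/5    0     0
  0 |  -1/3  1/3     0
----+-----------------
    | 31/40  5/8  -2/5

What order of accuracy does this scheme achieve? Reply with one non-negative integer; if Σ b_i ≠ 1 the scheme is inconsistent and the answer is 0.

b = (31/40, 5/8, -2/5)
c = (0, 4/5, 0)
Ac = (0, 0, 4/15)
Σ b_i: 31/40·1 + 5/8·1 + (-2/5)·1 = 1 ✓
b·c: 5/8·4/5 = 1/2 ✓
b·c²: 5/8·16/25 = 2/5 ≠ 1/3 ⇒ order 2.
b·Ac: (-2/5)·4/15 = -8/75 ≠ 1/6

2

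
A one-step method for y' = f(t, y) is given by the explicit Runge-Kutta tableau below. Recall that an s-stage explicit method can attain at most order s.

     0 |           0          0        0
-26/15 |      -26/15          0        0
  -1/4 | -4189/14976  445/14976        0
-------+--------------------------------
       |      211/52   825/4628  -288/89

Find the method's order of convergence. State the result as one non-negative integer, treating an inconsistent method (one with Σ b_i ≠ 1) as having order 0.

3

b = (211/52, 825/4628, -288/89)
c = (0, -26/15, -1/4)
Ac = (0, 0, -89/1728)
Σ b_i: 211/52·1 + 825/4628·1 + (-288/89)·1 = 1 ✓
b·c: 825/4628·(-26/15) + (-288/89)·(-1/4) = 1/2 ✓
b·c²: 825/4628·676/225 + (-288/89)·1/16 = 1/3 ✓
b·Ac: (-288/89)·(-89/1728) = 1/6 ✓; 3 stages ⇒ order 3.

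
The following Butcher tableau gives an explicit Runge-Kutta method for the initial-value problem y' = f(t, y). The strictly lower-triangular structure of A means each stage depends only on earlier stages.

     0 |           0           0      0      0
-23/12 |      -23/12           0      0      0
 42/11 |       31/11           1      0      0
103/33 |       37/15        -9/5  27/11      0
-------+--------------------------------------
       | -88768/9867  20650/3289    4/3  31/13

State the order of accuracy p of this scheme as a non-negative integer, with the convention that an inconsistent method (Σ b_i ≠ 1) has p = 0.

2

b = (-88768/9867, 20650/3289, 4/3, 31/13)
c = (0, -23/12, 42/11, 103/33)
Ac = (0, 0, -23/12, 31029/2420)
Σ b_i: (-88768/9867)·1 + 20650/3289·1 + 4/3·1 + 31/13·1 = 1 ✓
b·c: 20650/3289·(-23/12) + 4/3·42/11 + 31/13·103/33 = 1/2 ✓
b·c²: 20650/3289·529/144 + 4/3·1764/121 + 31/13·10609/1089 = 7444729/113256 ≠ 1/3 ⇒ order 2.
b·Ac: 4/3·(-23/12) + 31/13·31029/2420 = 7933511/283140 ≠ 1/6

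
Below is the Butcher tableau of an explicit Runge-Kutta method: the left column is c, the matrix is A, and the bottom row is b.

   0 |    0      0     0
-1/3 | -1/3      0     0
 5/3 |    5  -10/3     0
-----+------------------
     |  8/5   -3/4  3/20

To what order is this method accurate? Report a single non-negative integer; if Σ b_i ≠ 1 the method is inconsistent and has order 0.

b = (8/5, -3/4, 3/20)
c = (0, -1/3, 5/3)
Ac = (0, 0, 10/9)
Σ b_i: 8/5·1 + (-3/4)·1 + 3/20·1 = 1 ✓
b·c: (-3/4)·(-1/3) + 3/20·5/3 = 1/2 ✓
b·c²: (-3/4)·1/9 + 3/20·25/9 = 1/3 ✓
b·Ac: 3/20·10/9 = 1/6 ✓; 3 stages ⇒ order 3.

3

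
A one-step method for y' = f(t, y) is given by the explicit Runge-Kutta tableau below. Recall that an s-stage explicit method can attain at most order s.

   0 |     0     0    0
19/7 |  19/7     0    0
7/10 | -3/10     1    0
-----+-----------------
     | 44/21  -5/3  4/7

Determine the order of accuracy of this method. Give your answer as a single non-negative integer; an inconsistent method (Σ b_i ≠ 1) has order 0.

1

b = (44/21, -5/3, 4/7)
c = (0, 19/7, 7/10)
Ac = (0, 0, 19/7)
Σ b_i: 44/21·1 + (-5/3)·1 + 4/7·1 = 1 ✓
b·c: (-5/3)·19/7 + 4/7·7/10 = -433/105 ≠ 1/2 ⇒ order 1.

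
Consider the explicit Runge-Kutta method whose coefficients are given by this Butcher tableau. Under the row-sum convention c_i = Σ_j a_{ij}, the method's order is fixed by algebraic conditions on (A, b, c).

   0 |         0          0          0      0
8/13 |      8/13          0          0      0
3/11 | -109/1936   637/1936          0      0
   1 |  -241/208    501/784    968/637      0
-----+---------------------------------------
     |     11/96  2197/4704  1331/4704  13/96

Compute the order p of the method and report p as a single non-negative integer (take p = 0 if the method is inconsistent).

4

b = (11/96, 2197/4704, 1331/4704, 13/96)
c = (0, 8/13, 3/11, 1)
Ac = (0, 0, 49/242, 21/26)
Σ b_i: 11/96·1 + 2197/4704·1 + 1331/4704·1 + 13/96·1 = 1 ✓
b·c: 2197/4704·8/13 + 1331/4704·3/11 + 13/96·1 = 1/2 ✓
b·c²: 2197/4704·64/169 + 1331/4704·9/121 + 13/96·1 = 1/3 ✓
b·Ac: 1331/4704·49/242 + 13/96·21/26 = 1/6 ✓
b·c³: 2197/4704·512/2197 + 1331/4704·27/1331 + 13/96·1 = 1/4 ✓
b·(c∘Ac): 1331/4704·147/2662 + 13/96·21/26 = 1/8 ✓
b·Ac²: 1331/4704·196/1573 + 13/96·60/169 = 1/12 ✓
b·A²c: 13/96·4/13 = 1/24 ✓; 4 stages ⇒ order 4.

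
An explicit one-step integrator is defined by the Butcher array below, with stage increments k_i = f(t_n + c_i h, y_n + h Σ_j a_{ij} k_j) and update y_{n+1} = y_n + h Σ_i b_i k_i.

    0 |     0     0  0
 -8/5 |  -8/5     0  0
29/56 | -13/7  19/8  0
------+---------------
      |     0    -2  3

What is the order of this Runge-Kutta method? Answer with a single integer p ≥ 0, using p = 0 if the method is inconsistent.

b = (0, -2, 3)
c = (0, -8/5, 29/56)
Ac = (0, 0, -19/5)
Σ b_i: (-2)·1 + 3·1 = 1 ✓
b·c: (-2)·(-8/5) + 3·29/56 = 1331/280 ≠ 1/2 ⇒ order 1.

1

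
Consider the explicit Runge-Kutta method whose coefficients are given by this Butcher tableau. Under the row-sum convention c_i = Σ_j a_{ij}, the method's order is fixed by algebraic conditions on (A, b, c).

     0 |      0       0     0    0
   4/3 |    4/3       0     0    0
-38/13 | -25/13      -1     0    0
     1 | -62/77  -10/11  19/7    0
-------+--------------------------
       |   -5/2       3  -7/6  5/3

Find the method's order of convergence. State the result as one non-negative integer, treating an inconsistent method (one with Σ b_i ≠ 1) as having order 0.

b = (-5/2, 3, -7/6, 5/3)
c = (0, 4/3, -38/13, 1)
Ac = (0, 0, -4/3, -27466/3003)
Σ b_i: (-5/2)·1 + 3·1 + (-7/6)·1 + 5/3·1 = 1 ✓
b·c: 3·4/3 + (-7/6)·(-38/13) + 5/3·1 = 118/13 ≠ 1/2 ⇒ order 1.

1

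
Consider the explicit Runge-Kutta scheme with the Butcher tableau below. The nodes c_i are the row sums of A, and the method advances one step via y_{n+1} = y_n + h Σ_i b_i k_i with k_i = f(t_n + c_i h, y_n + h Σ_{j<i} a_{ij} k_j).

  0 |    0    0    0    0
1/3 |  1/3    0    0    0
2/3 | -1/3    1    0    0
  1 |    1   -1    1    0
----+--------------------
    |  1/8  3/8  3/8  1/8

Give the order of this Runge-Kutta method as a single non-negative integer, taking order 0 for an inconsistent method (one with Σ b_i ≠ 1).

b = (1/8, 3/8, 3/8, 1/8)
c = (0, 1/3, 2/3, 1)
Ac = (0, 0, 1/3, 1/3)
Σ b_i: 1/8·1 + 3/8·1 + 3/8·1 + 1/8·1 = 1 ✓
b·c: 3/8·1/3 + 3/8·2/3 + 1/8·1 = 1/2 ✓
b·c²: 3/8·1/9 + 3/8·4/9 + 1/8·1 = 1/3 ✓
b·Ac: 3/8·1/3 + 1/8·1/3 = 1/6 ✓
b·c³: 3/8·1/27 + 3/8·8/27 + 1/8·1 = 1/4 ✓
b·(c∘Ac): 3/8·2/9 + 1/8·1/3 = 1/8 ✓
b·Ac²: 3/8·1/9 + 1/8·1/3 = 1/12 ✓
b·A²c: 1/8·1/3 = 1/24 ✓; 4 stages ⇒ order 4.

4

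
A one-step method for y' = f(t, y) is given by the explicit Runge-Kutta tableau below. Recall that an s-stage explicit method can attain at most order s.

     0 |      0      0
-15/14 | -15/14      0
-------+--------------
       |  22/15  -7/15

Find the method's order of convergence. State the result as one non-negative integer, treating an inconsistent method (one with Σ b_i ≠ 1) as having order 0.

2

b = (22/15, -7/15)
c = (0, -15/14)
Σ b_i: 22/15·1 + (-7/15)·1 = 1 ✓
b·c: (-7/15)·(-15/14) = 1/2 ✓; 2 stages ⇒ order 2.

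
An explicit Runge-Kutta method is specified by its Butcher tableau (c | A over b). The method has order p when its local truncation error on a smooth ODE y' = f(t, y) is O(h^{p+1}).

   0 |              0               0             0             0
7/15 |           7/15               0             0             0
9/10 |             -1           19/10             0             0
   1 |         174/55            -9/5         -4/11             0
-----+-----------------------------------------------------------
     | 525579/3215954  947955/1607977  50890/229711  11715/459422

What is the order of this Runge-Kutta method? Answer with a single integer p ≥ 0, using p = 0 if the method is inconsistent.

3

b = (525579/3215954, 947955/1607977, 50890/229711, 11715/459422)
c = (0, 7/15, 9/10, 1)
Ac = (0, 0, 133/150, -321/275)
Σ b_i: 525579/3215954·1 + 947955/1607977·1 + 50890/229711·1 + 11715/459422·1 = 1 ✓
b·c: 947955/1607977·7/15 + 50890/229711·9/10 + 11715/459422·1 = 1/2 ✓
b·c²: 947955/1607977·49/225 + 50890/229711·81/100 + 11715/459422·1 = 1/3 ✓
b·Ac: 50890/229711·133/150 + 11715/459422·(-321/275) = 1/6 ✓
b·c³: 947955/1607977·343/3375 + 50890/229711·729/1000 + 11715/459422·1 = 51047291/206739900 ≠ 1/4 ⇒ order 3.
b·(c∘Ac): 50890/229711·399/500 + 11715/459422·(-321/275) = 844323/5742775 ≠ 1/8
b·Ac²: 50890/229711·931/2250 + 11715/459422·(-944/1375) = 766607/10336995 ≠ 1/12
b·A²c: 11715/459422·(-266/825) = -9443/1148555 ≠ 1/24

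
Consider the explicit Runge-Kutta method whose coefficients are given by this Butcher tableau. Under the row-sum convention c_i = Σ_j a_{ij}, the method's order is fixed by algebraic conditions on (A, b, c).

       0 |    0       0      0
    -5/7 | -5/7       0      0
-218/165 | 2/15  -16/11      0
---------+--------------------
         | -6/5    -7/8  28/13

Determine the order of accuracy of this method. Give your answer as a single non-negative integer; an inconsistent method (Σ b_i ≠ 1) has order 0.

b = (-6/5, -7/8, 28/13)
c = (0, -5/7, -218/165)
Ac = (0, 0, 80/77)
Σ b_i: (-6/5)·1 + (-7/8)·1 + 28/13·1 = 41/520 ≠ 1 ⇒ order 0.

0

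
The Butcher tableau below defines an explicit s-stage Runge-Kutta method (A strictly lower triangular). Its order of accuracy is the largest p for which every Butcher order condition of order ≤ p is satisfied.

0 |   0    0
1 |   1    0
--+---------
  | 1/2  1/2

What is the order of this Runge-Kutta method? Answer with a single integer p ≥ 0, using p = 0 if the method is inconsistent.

b = (1/2, 1/2)
c = (0, 1)
Σ b_i: 1/2·1 + 1/2·1 = 1 ✓
b·c: 1/2·1 = 1/2 ✓; 2 stages ⇒ order 2.

2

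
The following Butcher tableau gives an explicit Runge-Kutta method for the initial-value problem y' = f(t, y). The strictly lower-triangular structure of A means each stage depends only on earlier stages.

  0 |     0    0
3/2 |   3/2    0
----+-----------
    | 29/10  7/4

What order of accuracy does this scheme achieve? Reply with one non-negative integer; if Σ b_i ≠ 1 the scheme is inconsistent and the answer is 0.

0

b = (29/10, 7/4)
c = (0, 3/2)
Σ b_i: 29/10·1 + 7/4·1 = 93/20 ≠ 1 ⇒ order 0.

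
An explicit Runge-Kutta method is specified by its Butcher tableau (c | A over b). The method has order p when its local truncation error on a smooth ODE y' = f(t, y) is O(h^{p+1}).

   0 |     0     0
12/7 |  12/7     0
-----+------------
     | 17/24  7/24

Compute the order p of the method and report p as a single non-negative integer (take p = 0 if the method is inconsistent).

2

b = (17/24, 7/24)
c = (0, 12/7)
Σ b_i: 17/24·1 + 7/24·1 = 1 ✓
b·c: 7/24·12/7 = 1/2 ✓; 2 stages ⇒ order 2.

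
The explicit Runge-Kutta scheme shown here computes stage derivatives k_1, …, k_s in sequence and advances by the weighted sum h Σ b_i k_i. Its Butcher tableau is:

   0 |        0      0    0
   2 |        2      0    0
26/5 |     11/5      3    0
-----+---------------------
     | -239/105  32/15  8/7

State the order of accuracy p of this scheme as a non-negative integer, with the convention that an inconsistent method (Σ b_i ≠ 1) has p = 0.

1

b = (-239/105, 32/15, 8/7)
c = (0, 2, 26/5)
Ac = (0, 0, 6)
Σ b_i: (-239/105)·1 + 32/15·1 + 8/7·1 = 1 ✓
b·c: 32/15·2 + 8/7·26/5 = 1072/105 ≠ 1/2 ⇒ order 1.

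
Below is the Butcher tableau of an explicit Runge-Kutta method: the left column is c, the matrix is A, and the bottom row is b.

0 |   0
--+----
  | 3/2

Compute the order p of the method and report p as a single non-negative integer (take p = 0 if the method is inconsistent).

b = (3/2)
c = (0)
Σ b_i: 3/2·1 = 3/2 ≠ 1 ⇒ order 0.

0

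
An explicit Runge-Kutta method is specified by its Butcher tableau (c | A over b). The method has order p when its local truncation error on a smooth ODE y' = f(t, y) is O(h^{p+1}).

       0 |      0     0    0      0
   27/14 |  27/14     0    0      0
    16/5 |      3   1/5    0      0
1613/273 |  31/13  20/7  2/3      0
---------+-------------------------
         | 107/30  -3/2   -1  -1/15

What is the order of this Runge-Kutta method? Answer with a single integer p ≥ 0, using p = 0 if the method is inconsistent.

1

b = (107/30, -3/2, -1, -1/15)
c = (0, 27/14, 16/5, 1613/273)
Ac = (0, 0, 27/70, 5618/735)
Σ b_i: 107/30·1 + (-3/2)·1 + (-1)·1 + (-1/15)·1 = 1 ✓
b·c: (-3/2)·27/14 + (-1)·16/5 + (-1/15)·1613/273 = -15179/2340 ≠ 1/2 ⇒ order 1.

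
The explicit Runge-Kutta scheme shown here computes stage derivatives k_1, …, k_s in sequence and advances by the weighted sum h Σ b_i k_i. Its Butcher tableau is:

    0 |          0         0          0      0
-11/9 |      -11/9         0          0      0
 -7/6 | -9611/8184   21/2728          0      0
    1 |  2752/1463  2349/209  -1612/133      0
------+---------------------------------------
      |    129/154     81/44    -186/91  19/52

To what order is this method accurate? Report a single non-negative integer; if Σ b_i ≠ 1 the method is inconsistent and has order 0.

b = (129/154, 81/44, -186/91, 19/52)
c = (0, -11/9, -7/6, 1)
Ac = (0, 0, -7/744, 23/57)
Σ b_i: 129/154·1 + 81/44·1 + (-186/91)·1 + 19/52·1 = 1 ✓
b·c: 81/44·(-11/9) + (-186/91)·(-7/6) + 19/52·1 = 1/2 ✓
b·c²: 81/44·121/81 + (-186/91)·49/36 + 19/52·1 = 1/3 ✓
b·Ac: (-186/91)·(-7/744) + 19/52·23/57 = 1/6 ✓
b·c³: 81/44·(-1331/729) + (-186/91)·(-343/216) + 19/52·1 = 1/4 ✓
b·(c∘Ac): (-186/91)·49/4464 + 19/52·23/57 = 1/8 ✓
b·Ac²: (-186/91)·77/6696 + 19/52·50/171 = 1/12 ✓
b·A²c: 19/52·13/114 = 1/24 ✓; 4 stages ⇒ order 4.

4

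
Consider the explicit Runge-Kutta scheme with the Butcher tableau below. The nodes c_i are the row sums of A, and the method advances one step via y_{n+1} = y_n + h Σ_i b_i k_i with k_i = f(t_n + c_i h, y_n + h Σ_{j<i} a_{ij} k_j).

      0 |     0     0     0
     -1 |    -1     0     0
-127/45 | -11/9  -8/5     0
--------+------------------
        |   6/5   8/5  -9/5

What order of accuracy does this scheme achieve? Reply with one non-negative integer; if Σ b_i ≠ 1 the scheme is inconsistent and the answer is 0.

b = (6/5, 8/5, -9/5)
c = (0, -1, -127/45)
Ac = (0, 0, 8/5)
Σ b_i: 6/5·1 + 8/5·1 + (-9/5)·1 = 1 ✓
b·c: 8/5·(-1) + (-9/5)·(-127/45) = 87/25 ≠ 1/2 ⇒ order 1.

1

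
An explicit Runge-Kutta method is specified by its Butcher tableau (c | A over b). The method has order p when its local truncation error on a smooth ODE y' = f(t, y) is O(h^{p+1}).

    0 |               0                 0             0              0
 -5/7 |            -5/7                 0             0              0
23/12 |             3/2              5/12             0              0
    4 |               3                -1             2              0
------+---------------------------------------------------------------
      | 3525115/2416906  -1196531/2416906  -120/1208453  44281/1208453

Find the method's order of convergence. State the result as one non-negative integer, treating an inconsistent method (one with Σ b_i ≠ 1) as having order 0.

3

b = (3525115/2416906, -1196531/2416906, -120/1208453, 44281/1208453)
c = (0, -5/7, 23/12, 4)
Ac = (0, 0, -25/84, 191/42)
Σ b_i: 3525115/2416906·1 + (-1196531/2416906)·1 + (-120/1208453)·1 + 44281/1208453·1 = 1 ✓
b·c: (-1196531/2416906)·(-5/7) + (-120/1208453)·23/12 + 44281/1208453·4 = 1/2 ✓
b·c²: (-1196531/2416906)·25/49 + (-120/1208453)·529/144 + 44281/1208453·16 = 1/3 ✓
b·Ac: (-120/1208453)·(-25/84) + 44281/1208453·191/42 = 1/6 ✓
b·c³: (-1196531/2416906)·(-125/343) + (-120/1208453)·12167/1728 + 44281/1208453·64 = 1537787591/609060312 ≠ 1/4 ⇒ order 3.
b·(c∘Ac): (-120/1208453)·(-575/1008) + 44281/1208453·382/21 = 11277853/16918342 ≠ 1/8
b·Ac²: (-120/1208453)·125/588 + 44281/1208453·24121/3528 = 152573143/609060312 ≠ 1/12
b·A²c: 44281/1208453·(-25/42) = -1107025/50755026 ≠ 1/24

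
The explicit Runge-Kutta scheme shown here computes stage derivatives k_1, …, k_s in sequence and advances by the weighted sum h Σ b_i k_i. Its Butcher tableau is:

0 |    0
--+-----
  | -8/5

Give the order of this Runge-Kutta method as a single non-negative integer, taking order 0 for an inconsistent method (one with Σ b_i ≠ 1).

b = (-8/5)
c = (0)
Σ b_i: (-8/5)·1 = -8/5 ≠ 1 ⇒ order 0.

0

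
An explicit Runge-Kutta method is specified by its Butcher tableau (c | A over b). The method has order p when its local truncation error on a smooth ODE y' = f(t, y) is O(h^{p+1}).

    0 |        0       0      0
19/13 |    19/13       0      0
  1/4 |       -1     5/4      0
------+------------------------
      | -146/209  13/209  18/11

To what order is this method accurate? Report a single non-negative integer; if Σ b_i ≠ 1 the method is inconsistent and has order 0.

b = (-146/209, 13/209, 18/11)
c = (0, 19/13, 1/4)
Ac = (0, 0, 95/52)
Σ b_i: (-146/209)·1 + 13/209·1 + 18/11·1 = 1 ✓
b·c: 13/209·19/13 + 18/11·1/4 = 1/2 ✓
b·c²: 13/209·361/169 + 18/11·1/16 = 269/1144 ≠ 1/3 ⇒ order 2.
b·Ac: 18/11·95/52 = 855/286 ≠ 1/6

2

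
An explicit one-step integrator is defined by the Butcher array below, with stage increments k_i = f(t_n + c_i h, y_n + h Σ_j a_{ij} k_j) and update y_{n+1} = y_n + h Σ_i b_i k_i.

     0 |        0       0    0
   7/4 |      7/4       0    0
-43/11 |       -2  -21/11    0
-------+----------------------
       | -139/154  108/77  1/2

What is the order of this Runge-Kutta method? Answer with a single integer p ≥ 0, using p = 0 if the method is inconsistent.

2

b = (-139/154, 108/77, 1/2)
c = (0, 7/4, -43/11)
Ac = (0, 0, -147/44)
Σ b_i: (-139/154)·1 + 108/77·1 + 1/2·1 = 1 ✓
b·c: 108/77·7/4 + 1/2·(-43/11) = 1/2 ✓
b·c²: 108/77·49/16 + 1/2·1849/121 = 5777/484 ≠ 1/3 ⇒ order 2.
b·Ac: 1/2·(-147/44) = -147/88 ≠ 1/6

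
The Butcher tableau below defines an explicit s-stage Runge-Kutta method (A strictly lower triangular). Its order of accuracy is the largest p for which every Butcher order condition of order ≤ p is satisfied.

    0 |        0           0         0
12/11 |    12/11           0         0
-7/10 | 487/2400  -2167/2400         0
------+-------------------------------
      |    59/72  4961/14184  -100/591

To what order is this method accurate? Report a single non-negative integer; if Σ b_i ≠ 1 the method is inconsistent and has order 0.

b = (59/72, 4961/14184, -100/591)
c = (0, 12/11, -7/10)
Ac = (0, 0, -197/200)
Σ b_i: 59/72·1 + 4961/14184·1 + (-100/591)·1 = 1 ✓
b·c: 4961/14184·12/11 + (-100/591)·(-7/10) = 1/2 ✓
b·c²: 4961/14184·144/121 + (-100/591)·49/100 = 1/3 ✓
b·Ac: (-100/591)·(-197/200) = 1/6 ✓; 3 stages ⇒ order 3.

3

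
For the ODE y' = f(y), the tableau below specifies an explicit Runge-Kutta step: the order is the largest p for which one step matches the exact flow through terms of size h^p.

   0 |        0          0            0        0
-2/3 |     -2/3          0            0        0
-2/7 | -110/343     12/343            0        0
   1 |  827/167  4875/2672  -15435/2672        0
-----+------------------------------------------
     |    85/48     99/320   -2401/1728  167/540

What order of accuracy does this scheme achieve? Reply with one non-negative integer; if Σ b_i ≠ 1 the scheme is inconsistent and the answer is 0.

b = (85/48, 99/320, -2401/1728, 167/540)
c = (0, -2/3, -2/7, 1)
Ac = (0, 0, -8/343, 145/334)
Σ b_i: 85/48·1 + 99/320·1 + (-2401/1728)·1 + 167/540·1 = 1 ✓
b·c: 99/320·(-2/3) + (-2401/1728)·(-2/7) + 167/540·1 = 1/2 ✓
b·c²: 99/320·4/9 + (-2401/1728)·4/49 + 167/540·1 = 1/3 ✓
b·Ac: (-2401/1728)·(-8/343) + 167/540·145/334 = 1/6 ✓
b·c³: 99/320·(-8/27) + (-2401/1728)·(-8/343) + 167/540·1 = 1/4 ✓
b·(c∘Ac): (-2401/1728)·16/2401 + 167/540·145/334 = 1/8 ✓
b·Ac²: (-2401/1728)·16/1029 + 167/540·170/501 = 1/12 ✓
b·A²c: 167/540·45/334 = 1/24 ✓; 4 stages ⇒ order 4.

4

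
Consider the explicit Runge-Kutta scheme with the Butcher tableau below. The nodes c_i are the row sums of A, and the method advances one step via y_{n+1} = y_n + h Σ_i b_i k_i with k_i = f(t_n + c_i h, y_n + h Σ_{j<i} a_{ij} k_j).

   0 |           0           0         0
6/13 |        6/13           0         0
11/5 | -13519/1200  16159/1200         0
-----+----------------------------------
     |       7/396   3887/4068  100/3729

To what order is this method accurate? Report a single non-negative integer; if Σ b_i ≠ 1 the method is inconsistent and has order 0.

3

b = (7/396, 3887/4068, 100/3729)
c = (0, 6/13, 11/5)
Ac = (0, 0, 1243/200)
Σ b_i: 7/396·1 + 3887/4068·1 + 100/3729·1 = 1 ✓
b·c: 3887/4068·6/13 + 100/3729·11/5 = 1/2 ✓
b·c²: 3887/4068·36/169 + 100/3729·121/25 = 1/3 ✓
b·Ac: 100/3729·1243/200 = 1/6 ✓; 3 stages ⇒ order 3.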